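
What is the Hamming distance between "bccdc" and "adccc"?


Comparing "bccdc" and "adccc" position by position:
  Position 0: 'b' vs 'a' => differ
  Position 1: 'c' vs 'd' => differ
  Position 2: 'c' vs 'c' => same
  Position 3: 'd' vs 'c' => differ
  Position 4: 'c' vs 'c' => same
Total differences (Hamming distance): 3

3


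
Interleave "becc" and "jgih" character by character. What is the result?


Interleaving "becc" and "jgih":
  Position 0: 'b' from first, 'j' from second => "bj"
  Position 1: 'e' from first, 'g' from second => "eg"
  Position 2: 'c' from first, 'i' from second => "ci"
  Position 3: 'c' from first, 'h' from second => "ch"
Result: bjegcich

bjegcich


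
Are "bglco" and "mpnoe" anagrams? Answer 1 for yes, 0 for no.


Strings: "bglco", "mpnoe"
Sorted first:  bcglo
Sorted second: emnop
Differ at position 0: 'b' vs 'e' => not anagrams

0


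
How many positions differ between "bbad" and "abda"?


Comparing "bbad" and "abda" position by position:
  Position 0: 'b' vs 'a' => DIFFER
  Position 1: 'b' vs 'b' => same
  Position 2: 'a' vs 'd' => DIFFER
  Position 3: 'd' vs 'a' => DIFFER
Positions that differ: 3

3


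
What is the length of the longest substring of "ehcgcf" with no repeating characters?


Input: "ehcgcf"
Sliding window (track last position of each char):
  Position 0 ('e'): window [0,0] length 1 -- new best
  Position 1 ('h'): window [0,1] length 2 -- new best
  Position 2 ('c'): window [0,2] length 3 -- new best
  Position 3 ('g'): window [0,3] length 4 -- new best
  Position 4 ('c'): repeat (last at 2), move window start to 3
  Position 4 ('c'): window [3,4] length 2
  Position 5 ('f'): window [3,5] length 3
Longest substring with no repeats: "ehcg" with length 4

4


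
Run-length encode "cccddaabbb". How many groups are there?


Input: cccddaabbb
Scanning for consecutive runs:
  Group 1: 'c' x 3 (positions 0-2)
  Group 2: 'd' x 2 (positions 3-4)
  Group 3: 'a' x 2 (positions 5-6)
  Group 4: 'b' x 3 (positions 7-9)
Total groups: 4

4


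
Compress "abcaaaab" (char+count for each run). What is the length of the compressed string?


Input: abcaaaab
Runs:
  'a' x 1 => "a1"
  'b' x 1 => "b1"
  'c' x 1 => "c1"
  'a' x 4 => "a4"
  'b' x 1 => "b1"
Compressed: "a1b1c1a4b1"
Compressed length: 10

10


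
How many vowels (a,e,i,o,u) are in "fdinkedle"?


Input: fdinkedle
Checking each character:
  'f' at position 0: consonant
  'd' at position 1: consonant
  'i' at position 2: vowel (running total: 1)
  'n' at position 3: consonant
  'k' at position 4: consonant
  'e' at position 5: vowel (running total: 2)
  'd' at position 6: consonant
  'l' at position 7: consonant
  'e' at position 8: vowel (running total: 3)
Total vowels: 3

3


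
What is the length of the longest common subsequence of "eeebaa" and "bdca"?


LCS of "eeebaa" and "bdca"
DP table:
           b    d    c    a
      0    0    0    0    0
  e   0    0    0    0    0
  e   0    0    0    0    0
  e   0    0    0    0    0
  b   0    1    1    1    1
  a   0    1    1    1    2
  a   0    1    1    1    2
LCS length = dp[6][4] = 2

2


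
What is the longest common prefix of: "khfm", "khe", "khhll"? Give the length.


Words: khfm, khe, khhll
  Position 0: all 'k' => match
  Position 1: all 'h' => match
  Position 2: ('f', 'e', 'h') => mismatch, stop
LCP = "kh" (length 2)

2


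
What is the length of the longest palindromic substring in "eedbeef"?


Input: "eedbeef"
Checking substrings for palindromes:
  [0:2] "ee" (len 2) => palindrome
  [4:6] "ee" (len 2) => palindrome
Longest palindromic substring: "ee" with length 2

2


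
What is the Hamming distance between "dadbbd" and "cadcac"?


Comparing "dadbbd" and "cadcac" position by position:
  Position 0: 'd' vs 'c' => differ
  Position 1: 'a' vs 'a' => same
  Position 2: 'd' vs 'd' => same
  Position 3: 'b' vs 'c' => differ
  Position 4: 'b' vs 'a' => differ
  Position 5: 'd' vs 'c' => differ
Total differences (Hamming distance): 4

4


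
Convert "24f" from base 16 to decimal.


Input: "24f" in base 16
Positional expansion:
  Digit '2' (value 2) x 16^2 = 512
  Digit '4' (value 4) x 16^1 = 64
  Digit 'f' (value 15) x 16^0 = 15
Sum = 591

591


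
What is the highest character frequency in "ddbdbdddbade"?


Input: ddbdbdddbade
Character counts:
  'a': 1
  'b': 3
  'd': 7
  'e': 1
Maximum frequency: 7

7


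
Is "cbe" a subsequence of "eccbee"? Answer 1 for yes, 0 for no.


Check if "cbe" is a subsequence of "eccbee"
Greedy scan:
  Position 0 ('e'): no match needed
  Position 1 ('c'): matches sub[0] = 'c'
  Position 2 ('c'): no match needed
  Position 3 ('b'): matches sub[1] = 'b'
  Position 4 ('e'): matches sub[2] = 'e'
  Position 5 ('e'): no match needed
All 3 characters matched => is a subsequence

1


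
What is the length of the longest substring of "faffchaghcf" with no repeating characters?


Input: "faffchaghcf"
Sliding window (track last position of each char):
  Position 0 ('f'): window [0,0] length 1 -- new best
  Position 1 ('a'): window [0,1] length 2 -- new best
  Position 2 ('f'): repeat (last at 0), move window start to 1
  Position 2 ('f'): window [1,2] length 2
  Position 3 ('f'): repeat (last at 2), move window start to 3
  Position 3 ('f'): window [3,3] length 1
  Position 4 ('c'): window [3,4] length 2
  Position 5 ('h'): window [3,5] length 3 -- new best
  Position 6 ('a'): window [3,6] length 4 -- new best
  Position 7 ('g'): window [3,7] length 5 -- new best
  Position 8 ('h'): repeat (last at 5), move window start to 6
  Position 8 ('h'): window [6,8] length 3
  Position 9 ('c'): window [6,9] length 4
  Position 10 ('f'): window [6,10] length 5
Longest substring with no repeats: "fchag" with length 5

5


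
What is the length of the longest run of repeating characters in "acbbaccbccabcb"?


Input: "acbbaccbccabcb"
Scanning for longest run:
  Position 1 ('c'): new char, reset run to 1
  Position 2 ('b'): new char, reset run to 1
  Position 3 ('b'): continues run of 'b', length=2
  Position 4 ('a'): new char, reset run to 1
  Position 5 ('c'): new char, reset run to 1
  Position 6 ('c'): continues run of 'c', length=2
  Position 7 ('b'): new char, reset run to 1
  Position 8 ('c'): new char, reset run to 1
  Position 9 ('c'): continues run of 'c', length=2
  Position 10 ('a'): new char, reset run to 1
  Position 11 ('b'): new char, reset run to 1
  Position 12 ('c'): new char, reset run to 1
  Position 13 ('b'): new char, reset run to 1
Longest run: 'b' with length 2

2


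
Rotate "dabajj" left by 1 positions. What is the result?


Input: "dabajj", rotate left by 1
First 1 characters: "d"
Remaining characters: "abajj"
Concatenate remaining + first: "abajj" + "d" = "abajjd"

abajjd


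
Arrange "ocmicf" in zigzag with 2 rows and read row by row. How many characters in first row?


Zigzag "ocmicf" into 2 rows:
Placing characters:
  'o' => row 0
  'c' => row 1
  'm' => row 0
  'i' => row 1
  'c' => row 0
  'f' => row 1
Rows:
  Row 0: "omc"
  Row 1: "cif"
First row length: 3

3


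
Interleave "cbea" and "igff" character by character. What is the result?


Interleaving "cbea" and "igff":
  Position 0: 'c' from first, 'i' from second => "ci"
  Position 1: 'b' from first, 'g' from second => "bg"
  Position 2: 'e' from first, 'f' from second => "ef"
  Position 3: 'a' from first, 'f' from second => "af"
Result: cibgefaf

cibgefaf


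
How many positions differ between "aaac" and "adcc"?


Comparing "aaac" and "adcc" position by position:
  Position 0: 'a' vs 'a' => same
  Position 1: 'a' vs 'd' => DIFFER
  Position 2: 'a' vs 'c' => DIFFER
  Position 3: 'c' vs 'c' => same
Positions that differ: 2

2


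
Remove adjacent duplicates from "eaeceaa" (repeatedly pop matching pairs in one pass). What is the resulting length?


Input: eaeceaa
Stack-based adjacent duplicate removal:
  Read 'e': push. Stack: e
  Read 'a': push. Stack: ea
  Read 'e': push. Stack: eae
  Read 'c': push. Stack: eaec
  Read 'e': push. Stack: eaece
  Read 'a': push. Stack: eaecea
  Read 'a': matches stack top 'a' => pop. Stack: eaece
Final stack: "eaece" (length 5)

5


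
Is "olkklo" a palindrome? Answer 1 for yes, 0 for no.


Input: olkklo
Reversed: olkklo
  Compare pos 0 ('o') with pos 5 ('o'): match
  Compare pos 1 ('l') with pos 4 ('l'): match
  Compare pos 2 ('k') with pos 3 ('k'): match
Result: palindrome

1


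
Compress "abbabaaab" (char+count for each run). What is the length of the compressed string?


Input: abbabaaab
Runs:
  'a' x 1 => "a1"
  'b' x 2 => "b2"
  'a' x 1 => "a1"
  'b' x 1 => "b1"
  'a' x 3 => "a3"
  'b' x 1 => "b1"
Compressed: "a1b2a1b1a3b1"
Compressed length: 12

12


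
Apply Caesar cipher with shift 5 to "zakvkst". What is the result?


Caesar cipher: shift "zakvkst" by 5
  'z' (pos 25) + 5 = pos 4 = 'e'
  'a' (pos 0) + 5 = pos 5 = 'f'
  'k' (pos 10) + 5 = pos 15 = 'p'
  'v' (pos 21) + 5 = pos 0 = 'a'
  'k' (pos 10) + 5 = pos 15 = 'p'
  's' (pos 18) + 5 = pos 23 = 'x'
  't' (pos 19) + 5 = pos 24 = 'y'
Result: efpapxy

efpapxy


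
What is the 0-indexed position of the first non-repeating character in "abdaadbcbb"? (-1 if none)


Input: abdaadbcbb
Character frequencies:
  'a': 3
  'b': 4
  'c': 1
  'd': 2
Scanning left to right for freq == 1:
  Position 0 ('a'): freq=3, skip
  Position 1 ('b'): freq=4, skip
  Position 2 ('d'): freq=2, skip
  Position 3 ('a'): freq=3, skip
  Position 4 ('a'): freq=3, skip
  Position 5 ('d'): freq=2, skip
  Position 6 ('b'): freq=4, skip
  Position 7 ('c'): unique! => answer = 7

7


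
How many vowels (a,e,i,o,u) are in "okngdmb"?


Input: okngdmb
Checking each character:
  'o' at position 0: vowel (running total: 1)
  'k' at position 1: consonant
  'n' at position 2: consonant
  'g' at position 3: consonant
  'd' at position 4: consonant
  'm' at position 5: consonant
  'b' at position 6: consonant
Total vowels: 1

1


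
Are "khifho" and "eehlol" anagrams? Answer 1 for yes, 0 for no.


Strings: "khifho", "eehlol"
Sorted first:  fhhiko
Sorted second: eehllo
Differ at position 0: 'f' vs 'e' => not anagrams

0


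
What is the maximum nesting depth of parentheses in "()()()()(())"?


Input: "()()()()(())"
Tracking depth:
  Position 0 '(': depth becomes 1
  Position 1 ')': depth becomes 0
  Position 2 '(': depth becomes 1
  Position 3 ')': depth becomes 0
  Position 4 '(': depth becomes 1
  Position 5 ')': depth becomes 0
  Position 6 '(': depth becomes 1
  Position 7 ')': depth becomes 0
  Position 8 '(': depth becomes 1
  Position 9 '(': depth becomes 2
  Position 10 ')': depth becomes 1
  Position 11 ')': depth becomes 0
Maximum depth reached: 2

2


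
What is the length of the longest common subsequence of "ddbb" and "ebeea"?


LCS of "ddbb" and "ebeea"
DP table:
           e    b    e    e    a
      0    0    0    0    0    0
  d   0    0    0    0    0    0
  d   0    0    0    0    0    0
  b   0    0    1    1    1    1
  b   0    0    1    1    1    1
LCS length = dp[4][5] = 1

1


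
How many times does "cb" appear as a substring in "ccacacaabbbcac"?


Searching for "cb" in "ccacacaabbbcac"
Scanning each position:
  Position 0: "cc" => no
  Position 1: "ca" => no
  Position 2: "ac" => no
  Position 3: "ca" => no
  Position 4: "ac" => no
  Position 5: "ca" => no
  Position 6: "aa" => no
  Position 7: "ab" => no
  Position 8: "bb" => no
  Position 9: "bb" => no
  Position 10: "bc" => no
  Position 11: "ca" => no
  Position 12: "ac" => no
Total occurrences: 0

0


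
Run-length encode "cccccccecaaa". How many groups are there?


Input: cccccccecaaa
Scanning for consecutive runs:
  Group 1: 'c' x 7 (positions 0-6)
  Group 2: 'e' x 1 (positions 7-7)
  Group 3: 'c' x 1 (positions 8-8)
  Group 4: 'a' x 3 (positions 9-11)
Total groups: 4

4


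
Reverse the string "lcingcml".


Input: lcingcml
Reading characters right to left:
  Position 7: 'l'
  Position 6: 'm'
  Position 5: 'c'
  Position 4: 'g'
  Position 3: 'n'
  Position 2: 'i'
  Position 1: 'c'
  Position 0: 'l'
Reversed: lmcgnicl

lmcgnicl


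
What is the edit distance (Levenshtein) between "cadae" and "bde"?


Computing edit distance: "cadae" -> "bde"
DP table:
           b    d    e
      0    1    2    3
  c   1    1    2    3
  a   2    2    2    3
  d   3    3    2    3
  a   4    4    3    3
  e   5    5    4    3
Edit distance = dp[5][3] = 3

3


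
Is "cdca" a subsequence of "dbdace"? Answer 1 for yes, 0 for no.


Check if "cdca" is a subsequence of "dbdace"
Greedy scan:
  Position 0 ('d'): no match needed
  Position 1 ('b'): no match needed
  Position 2 ('d'): no match needed
  Position 3 ('a'): no match needed
  Position 4 ('c'): matches sub[0] = 'c'
  Position 5 ('e'): no match needed
Only matched 1/4 characters => not a subsequence

0


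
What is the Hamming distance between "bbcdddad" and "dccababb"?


Comparing "bbcdddad" and "dccababb" position by position:
  Position 0: 'b' vs 'd' => differ
  Position 1: 'b' vs 'c' => differ
  Position 2: 'c' vs 'c' => same
  Position 3: 'd' vs 'a' => differ
  Position 4: 'd' vs 'b' => differ
  Position 5: 'd' vs 'a' => differ
  Position 6: 'a' vs 'b' => differ
  Position 7: 'd' vs 'b' => differ
Total differences (Hamming distance): 7

7


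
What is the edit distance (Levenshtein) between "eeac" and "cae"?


Computing edit distance: "eeac" -> "cae"
DP table:
           c    a    e
      0    1    2    3
  e   1    1    2    2
  e   2    2    2    2
  a   3    3    2    3
  c   4    3    3    3
Edit distance = dp[4][3] = 3

3


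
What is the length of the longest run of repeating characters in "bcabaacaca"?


Input: "bcabaacaca"
Scanning for longest run:
  Position 1 ('c'): new char, reset run to 1
  Position 2 ('a'): new char, reset run to 1
  Position 3 ('b'): new char, reset run to 1
  Position 4 ('a'): new char, reset run to 1
  Position 5 ('a'): continues run of 'a', length=2
  Position 6 ('c'): new char, reset run to 1
  Position 7 ('a'): new char, reset run to 1
  Position 8 ('c'): new char, reset run to 1
  Position 9 ('a'): new char, reset run to 1
Longest run: 'a' with length 2

2


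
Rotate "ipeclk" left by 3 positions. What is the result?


Input: "ipeclk", rotate left by 3
First 3 characters: "ipe"
Remaining characters: "clk"
Concatenate remaining + first: "clk" + "ipe" = "clkipe"

clkipe


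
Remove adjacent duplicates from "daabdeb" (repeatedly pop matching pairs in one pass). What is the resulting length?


Input: daabdeb
Stack-based adjacent duplicate removal:
  Read 'd': push. Stack: d
  Read 'a': push. Stack: da
  Read 'a': matches stack top 'a' => pop. Stack: d
  Read 'b': push. Stack: db
  Read 'd': push. Stack: dbd
  Read 'e': push. Stack: dbde
  Read 'b': push. Stack: dbdeb
Final stack: "dbdeb" (length 5)

5


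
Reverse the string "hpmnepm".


Input: hpmnepm
Reading characters right to left:
  Position 6: 'm'
  Position 5: 'p'
  Position 4: 'e'
  Position 3: 'n'
  Position 2: 'm'
  Position 1: 'p'
  Position 0: 'h'
Reversed: mpenmph

mpenmph


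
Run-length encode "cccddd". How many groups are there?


Input: cccddd
Scanning for consecutive runs:
  Group 1: 'c' x 3 (positions 0-2)
  Group 2: 'd' x 3 (positions 3-5)
Total groups: 2

2


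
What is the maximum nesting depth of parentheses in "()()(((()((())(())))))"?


Input: "()()(((()((())(())))))"
Tracking depth:
  Position 0 '(': depth becomes 1
  Position 1 ')': depth becomes 0
  Position 2 '(': depth becomes 1
  Position 3 ')': depth becomes 0
  Position 4 '(': depth becomes 1
  Position 5 '(': depth becomes 2
  Position 6 '(': depth becomes 3
  Position 7 '(': depth becomes 4
  Position 8 ')': depth becomes 3
  Position 9 '(': depth becomes 4
  Position 10 '(': depth becomes 5
  Position 11 '(': depth becomes 6
  Position 12 ')': depth becomes 5
  Position 13 ')': depth becomes 4
  Position 14 '(': depth becomes 5
  Position 15 '(': depth becomes 6
  Position 16 ')': depth becomes 5
  Position 17 ')': depth becomes 4
  Position 18 ')': depth becomes 3
  Position 19 ')': depth becomes 2
  Position 20 ')': depth becomes 1
  Position 21 ')': depth becomes 0
Maximum depth reached: 6

6


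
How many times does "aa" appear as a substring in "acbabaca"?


Searching for "aa" in "acbabaca"
Scanning each position:
  Position 0: "ac" => no
  Position 1: "cb" => no
  Position 2: "ba" => no
  Position 3: "ab" => no
  Position 4: "ba" => no
  Position 5: "ac" => no
  Position 6: "ca" => no
Total occurrences: 0

0


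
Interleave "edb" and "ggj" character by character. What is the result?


Interleaving "edb" and "ggj":
  Position 0: 'e' from first, 'g' from second => "eg"
  Position 1: 'd' from first, 'g' from second => "dg"
  Position 2: 'b' from first, 'j' from second => "bj"
Result: egdgbj

egdgbj


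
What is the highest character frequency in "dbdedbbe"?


Input: dbdedbbe
Character counts:
  'b': 3
  'd': 3
  'e': 2
Maximum frequency: 3

3


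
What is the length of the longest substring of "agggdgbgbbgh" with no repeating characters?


Input: "agggdgbgbbgh"
Sliding window (track last position of each char):
  Position 0 ('a'): window [0,0] length 1 -- new best
  Position 1 ('g'): window [0,1] length 2 -- new best
  Position 2 ('g'): repeat (last at 1), move window start to 2
  Position 2 ('g'): window [2,2] length 1
  Position 3 ('g'): repeat (last at 2), move window start to 3
  Position 3 ('g'): window [3,3] length 1
  Position 4 ('d'): window [3,4] length 2
  Position 5 ('g'): repeat (last at 3), move window start to 4
  Position 5 ('g'): window [4,5] length 2
  Position 6 ('b'): window [4,6] length 3 -- new best
  Position 7 ('g'): repeat (last at 5), move window start to 6
  Position 7 ('g'): window [6,7] length 2
  Position 8 ('b'): repeat (last at 6), move window start to 7
  Position 8 ('b'): window [7,8] length 2
  Position 9 ('b'): repeat (last at 8), move window start to 9
  Position 9 ('b'): window [9,9] length 1
  Position 10 ('g'): window [9,10] length 2
  Position 11 ('h'): window [9,11] length 3
Longest substring with no repeats: "dgb" with length 3

3


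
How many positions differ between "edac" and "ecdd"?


Comparing "edac" and "ecdd" position by position:
  Position 0: 'e' vs 'e' => same
  Position 1: 'd' vs 'c' => DIFFER
  Position 2: 'a' vs 'd' => DIFFER
  Position 3: 'c' vs 'd' => DIFFER
Positions that differ: 3

3


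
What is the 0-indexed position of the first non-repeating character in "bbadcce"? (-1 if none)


Input: bbadcce
Character frequencies:
  'a': 1
  'b': 2
  'c': 2
  'd': 1
  'e': 1
Scanning left to right for freq == 1:
  Position 0 ('b'): freq=2, skip
  Position 1 ('b'): freq=2, skip
  Position 2 ('a'): unique! => answer = 2

2


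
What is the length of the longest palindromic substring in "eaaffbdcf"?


Input: "eaaffbdcf"
Checking substrings for palindromes:
  [1:3] "aa" (len 2) => palindrome
  [3:5] "ff" (len 2) => palindrome
Longest palindromic substring: "aa" with length 2

2


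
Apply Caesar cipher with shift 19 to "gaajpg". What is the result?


Caesar cipher: shift "gaajpg" by 19
  'g' (pos 6) + 19 = pos 25 = 'z'
  'a' (pos 0) + 19 = pos 19 = 't'
  'a' (pos 0) + 19 = pos 19 = 't'
  'j' (pos 9) + 19 = pos 2 = 'c'
  'p' (pos 15) + 19 = pos 8 = 'i'
  'g' (pos 6) + 19 = pos 25 = 'z'
Result: zttciz

zttciz


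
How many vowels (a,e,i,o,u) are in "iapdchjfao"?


Input: iapdchjfao
Checking each character:
  'i' at position 0: vowel (running total: 1)
  'a' at position 1: vowel (running total: 2)
  'p' at position 2: consonant
  'd' at position 3: consonant
  'c' at position 4: consonant
  'h' at position 5: consonant
  'j' at position 6: consonant
  'f' at position 7: consonant
  'a' at position 8: vowel (running total: 3)
  'o' at position 9: vowel (running total: 4)
Total vowels: 4

4


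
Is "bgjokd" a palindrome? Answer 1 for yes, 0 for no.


Input: bgjokd
Reversed: dkojgb
  Compare pos 0 ('b') with pos 5 ('d'): MISMATCH
  Compare pos 1 ('g') with pos 4 ('k'): MISMATCH
  Compare pos 2 ('j') with pos 3 ('o'): MISMATCH
Result: not a palindrome

0


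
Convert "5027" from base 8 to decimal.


Input: "5027" in base 8
Positional expansion:
  Digit '5' (value 5) x 8^3 = 2560
  Digit '0' (value 0) x 8^2 = 0
  Digit '2' (value 2) x 8^1 = 16
  Digit '7' (value 7) x 8^0 = 7
Sum = 2583

2583


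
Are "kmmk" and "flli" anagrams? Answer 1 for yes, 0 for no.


Strings: "kmmk", "flli"
Sorted first:  kkmm
Sorted second: fill
Differ at position 0: 'k' vs 'f' => not anagrams

0


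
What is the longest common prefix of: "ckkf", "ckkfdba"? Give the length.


Words: ckkf, ckkfdba
  Position 0: all 'c' => match
  Position 1: all 'k' => match
  Position 2: all 'k' => match
  Position 3: all 'f' => match
LCP = "ckkf" (length 4)

4


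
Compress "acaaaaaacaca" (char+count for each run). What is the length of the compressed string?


Input: acaaaaaacaca
Runs:
  'a' x 1 => "a1"
  'c' x 1 => "c1"
  'a' x 6 => "a6"
  'c' x 1 => "c1"
  'a' x 1 => "a1"
  'c' x 1 => "c1"
  'a' x 1 => "a1"
Compressed: "a1c1a6c1a1c1a1"
Compressed length: 14

14


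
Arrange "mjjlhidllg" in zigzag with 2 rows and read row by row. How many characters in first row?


Zigzag "mjjlhidllg" into 2 rows:
Placing characters:
  'm' => row 0
  'j' => row 1
  'j' => row 0
  'l' => row 1
  'h' => row 0
  'i' => row 1
  'd' => row 0
  'l' => row 1
  'l' => row 0
  'g' => row 1
Rows:
  Row 0: "mjhdl"
  Row 1: "jlilg"
First row length: 5

5


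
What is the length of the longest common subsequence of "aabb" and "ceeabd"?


LCS of "aabb" and "ceeabd"
DP table:
           c    e    e    a    b    d
      0    0    0    0    0    0    0
  a   0    0    0    0    1    1    1
  a   0    0    0    0    1    1    1
  b   0    0    0    0    1    2    2
  b   0    0    0    0    1    2    2
LCS length = dp[4][6] = 2

2


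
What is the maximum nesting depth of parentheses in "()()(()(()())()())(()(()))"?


Input: "()()(()(()())()())(()(()))"
Tracking depth:
  Position 0 '(': depth becomes 1
  Position 1 ')': depth becomes 0
  Position 2 '(': depth becomes 1
  Position 3 ')': depth becomes 0
  Position 4 '(': depth becomes 1
  Position 5 '(': depth becomes 2
  Position 6 ')': depth becomes 1
  Position 7 '(': depth becomes 2
  Position 8 '(': depth becomes 3
  Position 9 ')': depth becomes 2
  Position 10 '(': depth becomes 3
  Position 11 ')': depth becomes 2
  Position 12 ')': depth becomes 1
  Position 13 '(': depth becomes 2
  Position 14 ')': depth becomes 1
  Position 15 '(': depth becomes 2
  Position 16 ')': depth becomes 1
  Position 17 ')': depth becomes 0
  Position 18 '(': depth becomes 1
  Position 19 '(': depth becomes 2
  Position 20 ')': depth becomes 1
  Position 21 '(': depth becomes 2
  Position 22 '(': depth becomes 3
  Position 23 ')': depth becomes 2
  Position 24 ')': depth becomes 1
  Position 25 ')': depth becomes 0
Maximum depth reached: 3

3


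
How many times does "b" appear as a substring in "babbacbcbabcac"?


Searching for "b" in "babbacbcbabcac"
Scanning each position:
  Position 0: "b" => MATCH
  Position 1: "a" => no
  Position 2: "b" => MATCH
  Position 3: "b" => MATCH
  Position 4: "a" => no
  Position 5: "c" => no
  Position 6: "b" => MATCH
  Position 7: "c" => no
  Position 8: "b" => MATCH
  Position 9: "a" => no
  Position 10: "b" => MATCH
  Position 11: "c" => no
  Position 12: "a" => no
  Position 13: "c" => no
Total occurrences: 6

6


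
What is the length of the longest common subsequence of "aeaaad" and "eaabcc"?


LCS of "aeaaad" and "eaabcc"
DP table:
           e    a    a    b    c    c
      0    0    0    0    0    0    0
  a   0    0    1    1    1    1    1
  e   0    1    1    1    1    1    1
  a   0    1    2    2    2    2    2
  a   0    1    2    3    3    3    3
  a   0    1    2    3    3    3    3
  d   0    1    2    3    3    3    3
LCS length = dp[6][6] = 3

3


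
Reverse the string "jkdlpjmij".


Input: jkdlpjmij
Reading characters right to left:
  Position 8: 'j'
  Position 7: 'i'
  Position 6: 'm'
  Position 5: 'j'
  Position 4: 'p'
  Position 3: 'l'
  Position 2: 'd'
  Position 1: 'k'
  Position 0: 'j'
Reversed: jimjpldkj

jimjpldkj


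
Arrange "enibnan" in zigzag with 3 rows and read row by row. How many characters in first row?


Zigzag "enibnan" into 3 rows:
Placing characters:
  'e' => row 0
  'n' => row 1
  'i' => row 2
  'b' => row 1
  'n' => row 0
  'a' => row 1
  'n' => row 2
Rows:
  Row 0: "en"
  Row 1: "nba"
  Row 2: "in"
First row length: 2

2


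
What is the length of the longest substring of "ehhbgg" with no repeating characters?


Input: "ehhbgg"
Sliding window (track last position of each char):
  Position 0 ('e'): window [0,0] length 1 -- new best
  Position 1 ('h'): window [0,1] length 2 -- new best
  Position 2 ('h'): repeat (last at 1), move window start to 2
  Position 2 ('h'): window [2,2] length 1
  Position 3 ('b'): window [2,3] length 2
  Position 4 ('g'): window [2,4] length 3 -- new best
  Position 5 ('g'): repeat (last at 4), move window start to 5
  Position 5 ('g'): window [5,5] length 1
Longest substring with no repeats: "hbg" with length 3

3


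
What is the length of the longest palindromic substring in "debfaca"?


Input: "debfaca"
Checking substrings for palindromes:
  [4:7] "aca" (len 3) => palindrome
Longest palindromic substring: "aca" with length 3

3


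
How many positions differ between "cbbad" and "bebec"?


Comparing "cbbad" and "bebec" position by position:
  Position 0: 'c' vs 'b' => DIFFER
  Position 1: 'b' vs 'e' => DIFFER
  Position 2: 'b' vs 'b' => same
  Position 3: 'a' vs 'e' => DIFFER
  Position 4: 'd' vs 'c' => DIFFER
Positions that differ: 4

4


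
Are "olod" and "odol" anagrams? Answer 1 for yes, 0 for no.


Strings: "olod", "odol"
Sorted first:  dloo
Sorted second: dloo
Sorted forms match => anagrams

1


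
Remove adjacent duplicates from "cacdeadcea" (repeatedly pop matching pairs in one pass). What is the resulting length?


Input: cacdeadcea
Stack-based adjacent duplicate removal:
  Read 'c': push. Stack: c
  Read 'a': push. Stack: ca
  Read 'c': push. Stack: cac
  Read 'd': push. Stack: cacd
  Read 'e': push. Stack: cacde
  Read 'a': push. Stack: cacdea
  Read 'd': push. Stack: cacdead
  Read 'c': push. Stack: cacdeadc
  Read 'e': push. Stack: cacdeadce
  Read 'a': push. Stack: cacdeadcea
Final stack: "cacdeadcea" (length 10)

10


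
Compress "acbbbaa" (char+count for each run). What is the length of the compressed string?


Input: acbbbaa
Runs:
  'a' x 1 => "a1"
  'c' x 1 => "c1"
  'b' x 3 => "b3"
  'a' x 2 => "a2"
Compressed: "a1c1b3a2"
Compressed length: 8

8


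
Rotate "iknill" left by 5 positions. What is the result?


Input: "iknill", rotate left by 5
First 5 characters: "iknil"
Remaining characters: "l"
Concatenate remaining + first: "l" + "iknil" = "liknil"

liknil


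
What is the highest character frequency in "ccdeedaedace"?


Input: ccdeedaedace
Character counts:
  'a': 2
  'c': 3
  'd': 3
  'e': 4
Maximum frequency: 4

4


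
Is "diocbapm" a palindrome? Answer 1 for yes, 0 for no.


Input: diocbapm
Reversed: mpabcoid
  Compare pos 0 ('d') with pos 7 ('m'): MISMATCH
  Compare pos 1 ('i') with pos 6 ('p'): MISMATCH
  Compare pos 2 ('o') with pos 5 ('a'): MISMATCH
  Compare pos 3 ('c') with pos 4 ('b'): MISMATCH
Result: not a palindrome

0


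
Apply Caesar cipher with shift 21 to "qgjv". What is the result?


Caesar cipher: shift "qgjv" by 21
  'q' (pos 16) + 21 = pos 11 = 'l'
  'g' (pos 6) + 21 = pos 1 = 'b'
  'j' (pos 9) + 21 = pos 4 = 'e'
  'v' (pos 21) + 21 = pos 16 = 'q'
Result: lbeq

lbeq


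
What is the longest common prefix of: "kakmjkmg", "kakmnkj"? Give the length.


Words: kakmjkmg, kakmnkj
  Position 0: all 'k' => match
  Position 1: all 'a' => match
  Position 2: all 'k' => match
  Position 3: all 'm' => match
  Position 4: ('j', 'n') => mismatch, stop
LCP = "kakm" (length 4)

4


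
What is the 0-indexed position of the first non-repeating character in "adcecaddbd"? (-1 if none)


Input: adcecaddbd
Character frequencies:
  'a': 2
  'b': 1
  'c': 2
  'd': 4
  'e': 1
Scanning left to right for freq == 1:
  Position 0 ('a'): freq=2, skip
  Position 1 ('d'): freq=4, skip
  Position 2 ('c'): freq=2, skip
  Position 3 ('e'): unique! => answer = 3

3


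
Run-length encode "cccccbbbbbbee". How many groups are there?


Input: cccccbbbbbbee
Scanning for consecutive runs:
  Group 1: 'c' x 5 (positions 0-4)
  Group 2: 'b' x 6 (positions 5-10)
  Group 3: 'e' x 2 (positions 11-12)
Total groups: 3

3


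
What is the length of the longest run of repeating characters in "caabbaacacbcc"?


Input: "caabbaacacbcc"
Scanning for longest run:
  Position 1 ('a'): new char, reset run to 1
  Position 2 ('a'): continues run of 'a', length=2
  Position 3 ('b'): new char, reset run to 1
  Position 4 ('b'): continues run of 'b', length=2
  Position 5 ('a'): new char, reset run to 1
  Position 6 ('a'): continues run of 'a', length=2
  Position 7 ('c'): new char, reset run to 1
  Position 8 ('a'): new char, reset run to 1
  Position 9 ('c'): new char, reset run to 1
  Position 10 ('b'): new char, reset run to 1
  Position 11 ('c'): new char, reset run to 1
  Position 12 ('c'): continues run of 'c', length=2
Longest run: 'a' with length 2

2


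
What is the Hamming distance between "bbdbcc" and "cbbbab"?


Comparing "bbdbcc" and "cbbbab" position by position:
  Position 0: 'b' vs 'c' => differ
  Position 1: 'b' vs 'b' => same
  Position 2: 'd' vs 'b' => differ
  Position 3: 'b' vs 'b' => same
  Position 4: 'c' vs 'a' => differ
  Position 5: 'c' vs 'b' => differ
Total differences (Hamming distance): 4

4


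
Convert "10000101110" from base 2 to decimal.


Input: "10000101110" in base 2
Positional expansion:
  Digit '1' (value 1) x 2^10 = 1024
  Digit '0' (value 0) x 2^9 = 0
  Digit '0' (value 0) x 2^8 = 0
  Digit '0' (value 0) x 2^7 = 0
  Digit '0' (value 0) x 2^6 = 0
  Digit '1' (value 1) x 2^5 = 32
  Digit '0' (value 0) x 2^4 = 0
  Digit '1' (value 1) x 2^3 = 8
  Digit '1' (value 1) x 2^2 = 4
  Digit '1' (value 1) x 2^1 = 2
  Digit '0' (value 0) x 2^0 = 0
Sum = 1070

1070


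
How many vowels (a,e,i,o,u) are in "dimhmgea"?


Input: dimhmgea
Checking each character:
  'd' at position 0: consonant
  'i' at position 1: vowel (running total: 1)
  'm' at position 2: consonant
  'h' at position 3: consonant
  'm' at position 4: consonant
  'g' at position 5: consonant
  'e' at position 6: vowel (running total: 2)
  'a' at position 7: vowel (running total: 3)
Total vowels: 3

3


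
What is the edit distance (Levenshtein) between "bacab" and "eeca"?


Computing edit distance: "bacab" -> "eeca"
DP table:
           e    e    c    a
      0    1    2    3    4
  b   1    1    2    3    4
  a   2    2    2    3    3
  c   3    3    3    2    3
  a   4    4    4    3    2
  b   5    5    5    4    3
Edit distance = dp[5][4] = 3

3


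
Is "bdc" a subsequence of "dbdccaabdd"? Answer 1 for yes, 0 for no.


Check if "bdc" is a subsequence of "dbdccaabdd"
Greedy scan:
  Position 0 ('d'): no match needed
  Position 1 ('b'): matches sub[0] = 'b'
  Position 2 ('d'): matches sub[1] = 'd'
  Position 3 ('c'): matches sub[2] = 'c'
  Position 4 ('c'): no match needed
  Position 5 ('a'): no match needed
  Position 6 ('a'): no match needed
  Position 7 ('b'): no match needed
  Position 8 ('d'): no match needed
  Position 9 ('d'): no match needed
All 3 characters matched => is a subsequence

1


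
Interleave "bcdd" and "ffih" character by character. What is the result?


Interleaving "bcdd" and "ffih":
  Position 0: 'b' from first, 'f' from second => "bf"
  Position 1: 'c' from first, 'f' from second => "cf"
  Position 2: 'd' from first, 'i' from second => "di"
  Position 3: 'd' from first, 'h' from second => "dh"
Result: bfcfdidh

bfcfdidh


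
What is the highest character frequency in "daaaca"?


Input: daaaca
Character counts:
  'a': 4
  'c': 1
  'd': 1
Maximum frequency: 4

4


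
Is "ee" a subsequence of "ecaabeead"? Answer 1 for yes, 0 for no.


Check if "ee" is a subsequence of "ecaabeead"
Greedy scan:
  Position 0 ('e'): matches sub[0] = 'e'
  Position 1 ('c'): no match needed
  Position 2 ('a'): no match needed
  Position 3 ('a'): no match needed
  Position 4 ('b'): no match needed
  Position 5 ('e'): matches sub[1] = 'e'
  Position 6 ('e'): no match needed
  Position 7 ('a'): no match needed
  Position 8 ('d'): no match needed
All 2 characters matched => is a subsequence

1


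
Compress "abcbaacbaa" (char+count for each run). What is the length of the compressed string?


Input: abcbaacbaa
Runs:
  'a' x 1 => "a1"
  'b' x 1 => "b1"
  'c' x 1 => "c1"
  'b' x 1 => "b1"
  'a' x 2 => "a2"
  'c' x 1 => "c1"
  'b' x 1 => "b1"
  'a' x 2 => "a2"
Compressed: "a1b1c1b1a2c1b1a2"
Compressed length: 16

16


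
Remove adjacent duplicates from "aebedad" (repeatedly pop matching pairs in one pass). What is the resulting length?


Input: aebedad
Stack-based adjacent duplicate removal:
  Read 'a': push. Stack: a
  Read 'e': push. Stack: ae
  Read 'b': push. Stack: aeb
  Read 'e': push. Stack: aebe
  Read 'd': push. Stack: aebed
  Read 'a': push. Stack: aebeda
  Read 'd': push. Stack: aebedad
Final stack: "aebedad" (length 7)

7


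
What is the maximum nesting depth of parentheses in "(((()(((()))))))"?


Input: "(((()(((()))))))"
Tracking depth:
  Position 0 '(': depth becomes 1
  Position 1 '(': depth becomes 2
  Position 2 '(': depth becomes 3
  Position 3 '(': depth becomes 4
  Position 4 ')': depth becomes 3
  Position 5 '(': depth becomes 4
  Position 6 '(': depth becomes 5
  Position 7 '(': depth becomes 6
  Position 8 '(': depth becomes 7
  Position 9 ')': depth becomes 6
  Position 10 ')': depth becomes 5
  Position 11 ')': depth becomes 4
  Position 12 ')': depth becomes 3
  Position 13 ')': depth becomes 2
  Position 14 ')': depth becomes 1
  Position 15 ')': depth becomes 0
Maximum depth reached: 7

7


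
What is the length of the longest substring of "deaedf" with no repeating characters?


Input: "deaedf"
Sliding window (track last position of each char):
  Position 0 ('d'): window [0,0] length 1 -- new best
  Position 1 ('e'): window [0,1] length 2 -- new best
  Position 2 ('a'): window [0,2] length 3 -- new best
  Position 3 ('e'): repeat (last at 1), move window start to 2
  Position 3 ('e'): window [2,3] length 2
  Position 4 ('d'): window [2,4] length 3
  Position 5 ('f'): window [2,5] length 4 -- new best
Longest substring with no repeats: "aedf" with length 4

4


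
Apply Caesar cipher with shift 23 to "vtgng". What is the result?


Caesar cipher: shift "vtgng" by 23
  'v' (pos 21) + 23 = pos 18 = 's'
  't' (pos 19) + 23 = pos 16 = 'q'
  'g' (pos 6) + 23 = pos 3 = 'd'
  'n' (pos 13) + 23 = pos 10 = 'k'
  'g' (pos 6) + 23 = pos 3 = 'd'
Result: sqdkd

sqdkd


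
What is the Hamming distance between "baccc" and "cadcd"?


Comparing "baccc" and "cadcd" position by position:
  Position 0: 'b' vs 'c' => differ
  Position 1: 'a' vs 'a' => same
  Position 2: 'c' vs 'd' => differ
  Position 3: 'c' vs 'c' => same
  Position 4: 'c' vs 'd' => differ
Total differences (Hamming distance): 3

3


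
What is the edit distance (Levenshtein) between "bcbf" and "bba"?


Computing edit distance: "bcbf" -> "bba"
DP table:
           b    b    a
      0    1    2    3
  b   1    0    1    2
  c   2    1    1    2
  b   3    2    1    2
  f   4    3    2    2
Edit distance = dp[4][3] = 2

2


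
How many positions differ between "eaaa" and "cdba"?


Comparing "eaaa" and "cdba" position by position:
  Position 0: 'e' vs 'c' => DIFFER
  Position 1: 'a' vs 'd' => DIFFER
  Position 2: 'a' vs 'b' => DIFFER
  Position 3: 'a' vs 'a' => same
Positions that differ: 3

3


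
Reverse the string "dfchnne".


Input: dfchnne
Reading characters right to left:
  Position 6: 'e'
  Position 5: 'n'
  Position 4: 'n'
  Position 3: 'h'
  Position 2: 'c'
  Position 1: 'f'
  Position 0: 'd'
Reversed: ennhcfd

ennhcfd


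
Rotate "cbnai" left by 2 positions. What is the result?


Input: "cbnai", rotate left by 2
First 2 characters: "cb"
Remaining characters: "nai"
Concatenate remaining + first: "nai" + "cb" = "naicb"

naicb


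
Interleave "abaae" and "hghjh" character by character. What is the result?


Interleaving "abaae" and "hghjh":
  Position 0: 'a' from first, 'h' from second => "ah"
  Position 1: 'b' from first, 'g' from second => "bg"
  Position 2: 'a' from first, 'h' from second => "ah"
  Position 3: 'a' from first, 'j' from second => "aj"
  Position 4: 'e' from first, 'h' from second => "eh"
Result: ahbgahajeh

ahbgahajeh


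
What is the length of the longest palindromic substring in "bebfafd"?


Input: "bebfafd"
Checking substrings for palindromes:
  [0:3] "beb" (len 3) => palindrome
  [3:6] "faf" (len 3) => palindrome
Longest palindromic substring: "beb" with length 3

3


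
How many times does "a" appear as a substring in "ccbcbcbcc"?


Searching for "a" in "ccbcbcbcc"
Scanning each position:
  Position 0: "c" => no
  Position 1: "c" => no
  Position 2: "b" => no
  Position 3: "c" => no
  Position 4: "b" => no
  Position 5: "c" => no
  Position 6: "b" => no
  Position 7: "c" => no
  Position 8: "c" => no
Total occurrences: 0

0


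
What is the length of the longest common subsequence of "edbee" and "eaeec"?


LCS of "edbee" and "eaeec"
DP table:
           e    a    e    e    c
      0    0    0    0    0    0
  e   0    1    1    1    1    1
  d   0    1    1    1    1    1
  b   0    1    1    1    1    1
  e   0    1    1    2    2    2
  e   0    1    1    2    3    3
LCS length = dp[5][5] = 3

3


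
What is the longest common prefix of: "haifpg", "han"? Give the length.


Words: haifpg, han
  Position 0: all 'h' => match
  Position 1: all 'a' => match
  Position 2: ('i', 'n') => mismatch, stop
LCP = "ha" (length 2)

2


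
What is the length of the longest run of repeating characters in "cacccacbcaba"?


Input: "cacccacbcaba"
Scanning for longest run:
  Position 1 ('a'): new char, reset run to 1
  Position 2 ('c'): new char, reset run to 1
  Position 3 ('c'): continues run of 'c', length=2
  Position 4 ('c'): continues run of 'c', length=3
  Position 5 ('a'): new char, reset run to 1
  Position 6 ('c'): new char, reset run to 1
  Position 7 ('b'): new char, reset run to 1
  Position 8 ('c'): new char, reset run to 1
  Position 9 ('a'): new char, reset run to 1
  Position 10 ('b'): new char, reset run to 1
  Position 11 ('a'): new char, reset run to 1
Longest run: 'c' with length 3

3


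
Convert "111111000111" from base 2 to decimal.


Input: "111111000111" in base 2
Positional expansion:
  Digit '1' (value 1) x 2^11 = 2048
  Digit '1' (value 1) x 2^10 = 1024
  Digit '1' (value 1) x 2^9 = 512
  Digit '1' (value 1) x 2^8 = 256
  Digit '1' (value 1) x 2^7 = 128
  Digit '1' (value 1) x 2^6 = 64
  Digit '0' (value 0) x 2^5 = 0
  Digit '0' (value 0) x 2^4 = 0
  Digit '0' (value 0) x 2^3 = 0
  Digit '1' (value 1) x 2^2 = 4
  Digit '1' (value 1) x 2^1 = 2
  Digit '1' (value 1) x 2^0 = 1
Sum = 4039

4039


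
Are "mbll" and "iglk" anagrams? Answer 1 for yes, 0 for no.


Strings: "mbll", "iglk"
Sorted first:  bllm
Sorted second: gikl
Differ at position 0: 'b' vs 'g' => not anagrams

0


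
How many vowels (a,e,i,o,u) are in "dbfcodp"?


Input: dbfcodp
Checking each character:
  'd' at position 0: consonant
  'b' at position 1: consonant
  'f' at position 2: consonant
  'c' at position 3: consonant
  'o' at position 4: vowel (running total: 1)
  'd' at position 5: consonant
  'p' at position 6: consonant
Total vowels: 1

1


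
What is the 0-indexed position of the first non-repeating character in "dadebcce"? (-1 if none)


Input: dadebcce
Character frequencies:
  'a': 1
  'b': 1
  'c': 2
  'd': 2
  'e': 2
Scanning left to right for freq == 1:
  Position 0 ('d'): freq=2, skip
  Position 1 ('a'): unique! => answer = 1

1


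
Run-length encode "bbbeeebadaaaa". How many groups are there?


Input: bbbeeebadaaaa
Scanning for consecutive runs:
  Group 1: 'b' x 3 (positions 0-2)
  Group 2: 'e' x 3 (positions 3-5)
  Group 3: 'b' x 1 (positions 6-6)
  Group 4: 'a' x 1 (positions 7-7)
  Group 5: 'd' x 1 (positions 8-8)
  Group 6: 'a' x 4 (positions 9-12)
Total groups: 6

6
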